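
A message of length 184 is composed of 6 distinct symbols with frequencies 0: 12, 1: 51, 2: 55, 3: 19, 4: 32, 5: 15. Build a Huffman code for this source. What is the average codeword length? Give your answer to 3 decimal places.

2.397 bits/symbol

Probabilities are the counts divided by 184.
Repeatedly combine the two least-probable nodes; the expected code length is the sum of the merged weights.
merge 3/46 + 15/184 → 27/184
merge 19/184 + 27/184 → 1/4
merge 4/23 + 1/4 → 39/92
merge 51/184 + 55/184 → 53/92
merge 39/92 + 53/92 → 1
L = 27/184 + 1/4 + 39/92 + 53/92 + 1 = 441/184 ≈ 2.397 bits/symbol.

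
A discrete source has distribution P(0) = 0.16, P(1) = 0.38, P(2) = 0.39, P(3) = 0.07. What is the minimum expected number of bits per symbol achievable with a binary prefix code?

Repeatedly combine the two least-probable nodes; the expected code length is the sum of the merged weights.
merge 7/100 + 4/25 → 23/100
merge 23/100 + 19/50 → 61/100
merge 39/100 + 61/100 → 1
L = 23/100 + 61/100 + 1 = 46/25 = 1.84 bits/symbol.

1.84 bits/symbol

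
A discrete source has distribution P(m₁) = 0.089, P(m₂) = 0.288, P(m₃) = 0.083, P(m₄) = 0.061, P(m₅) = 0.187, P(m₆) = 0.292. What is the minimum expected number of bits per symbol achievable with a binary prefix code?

2.377 bits/symbol

Repeatedly combine the two least-probable nodes; the expected code length is the sum of the merged weights.
merge 61/1000 + 83/1000 → 18/125
merge 89/1000 + 18/125 → 233/1000
merge 187/1000 + 233/1000 → 21/50
merge 36/125 + 73/250 → 29/50
merge 21/50 + 29/50 → 1
L = 18/125 + 233/1000 + 21/50 + 29/50 + 1 = 2377/1000 = 2.377 bits/symbol.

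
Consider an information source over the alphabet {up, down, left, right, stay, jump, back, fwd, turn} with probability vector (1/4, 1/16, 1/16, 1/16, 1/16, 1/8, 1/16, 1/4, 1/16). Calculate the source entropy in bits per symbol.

2.875 bits

Each probability is a power of 1/2, so log₂(1/p) is an integer.
H = Σ p·log₂(1/p) = 1/4·2 + 1/16·4 + 1/16·4 + 1/16·4 + 1/16·4 + 1/8·3 + 1/16·4 + 1/4·2 + 1/16·4 = 2.875 bits.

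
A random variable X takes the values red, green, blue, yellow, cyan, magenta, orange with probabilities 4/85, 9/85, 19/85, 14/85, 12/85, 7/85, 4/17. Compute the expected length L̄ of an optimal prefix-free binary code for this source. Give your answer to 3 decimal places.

Repeatedly combine the two least-probable nodes; the expected code length is the sum of the merged weights.
merge 4/85 + 7/85 → 11/85
merge 9/85 + 11/85 → 4/17
merge 12/85 + 14/85 → 26/85
merge 19/85 + 4/17 → 39/85
merge 4/17 + 26/85 → 46/85
merge 39/85 + 46/85 → 1
L = 11/85 + 4/17 + 26/85 + 39/85 + 46/85 + 1 = 227/85 ≈ 2.671 bits/symbol.

2.671 bits/symbol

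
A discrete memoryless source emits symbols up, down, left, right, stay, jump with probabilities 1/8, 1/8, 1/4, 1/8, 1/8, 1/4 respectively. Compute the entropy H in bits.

2.5 bits

Each probability is a power of 1/2, so log₂(1/p) is an integer.
H = Σ p·log₂(1/p) = 1/8·3 + 1/8·3 + 1/4·2 + 1/8·3 + 1/8·3 + 1/4·2 = 2.5 bits.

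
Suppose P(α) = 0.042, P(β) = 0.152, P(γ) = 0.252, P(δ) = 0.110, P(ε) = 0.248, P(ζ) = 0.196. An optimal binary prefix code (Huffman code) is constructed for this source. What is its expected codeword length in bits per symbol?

2.456 bits/symbol

Repeatedly combine the two least-probable nodes; the expected code length is the sum of the merged weights.
merge 21/500 + 11/100 → 19/125
merge 19/125 + 19/125 → 38/125
merge 49/250 + 31/125 → 111/250
merge 63/250 + 38/125 → 139/250
merge 111/250 + 139/250 → 1
L = 19/125 + 38/125 + 111/250 + 139/250 + 1 = 307/125 = 2.456 bits/symbol.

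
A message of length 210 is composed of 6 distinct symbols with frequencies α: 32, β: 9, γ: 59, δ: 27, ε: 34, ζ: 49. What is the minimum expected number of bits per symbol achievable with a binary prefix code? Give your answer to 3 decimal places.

Probabilities are the counts divided by 210.
Repeatedly combine the two least-probable nodes; the expected code length is the sum of the merged weights.
merge 3/70 + 9/70 → 6/35
merge 16/105 + 17/105 → 11/35
merge 6/35 + 7/30 → 17/42
merge 59/210 + 11/35 → 25/42
merge 17/42 + 25/42 → 1
L = 6/35 + 11/35 + 17/42 + 25/42 + 1 = 87/35 ≈ 2.486 bits/symbol.

2.486 bits/symbol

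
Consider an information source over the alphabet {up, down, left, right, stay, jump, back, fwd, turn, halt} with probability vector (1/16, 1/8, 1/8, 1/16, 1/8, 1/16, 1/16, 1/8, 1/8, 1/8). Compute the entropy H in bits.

Each probability is a power of 1/2, so log₂(1/p) is an integer.
H = Σ p·log₂(1/p) = 1/16·4 + 1/8·3 + 1/8·3 + 1/16·4 + 1/8·3 + 1/16·4 + 1/16·4 + 1/8·3 + 1/8·3 + 1/8·3 = 3.25 bits.

3.25 bits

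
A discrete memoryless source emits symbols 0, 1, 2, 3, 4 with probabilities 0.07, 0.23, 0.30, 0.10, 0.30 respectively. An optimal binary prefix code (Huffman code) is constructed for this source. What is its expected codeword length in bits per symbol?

Repeatedly combine the two least-probable nodes; the expected code length is the sum of the merged weights.
merge 7/100 + 1/10 → 17/100
merge 17/100 + 23/100 → 2/5
merge 3/10 + 3/10 → 3/5
merge 2/5 + 3/5 → 1
L = 17/100 + 2/5 + 3/5 + 1 = 217/100 = 2.17 bits/symbol.

2.17 bits/symbol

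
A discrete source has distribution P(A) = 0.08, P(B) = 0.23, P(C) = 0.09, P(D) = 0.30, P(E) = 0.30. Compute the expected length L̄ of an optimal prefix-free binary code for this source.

2.17 bits/symbol

Repeatedly combine the two least-probable nodes; the expected code length is the sum of the merged weights.
merge 2/25 + 9/100 → 17/100
merge 17/100 + 23/100 → 2/5
merge 3/10 + 3/10 → 3/5
merge 2/5 + 3/5 → 1
L = 17/100 + 2/5 + 3/5 + 1 = 217/100 = 2.17 bits/symbol.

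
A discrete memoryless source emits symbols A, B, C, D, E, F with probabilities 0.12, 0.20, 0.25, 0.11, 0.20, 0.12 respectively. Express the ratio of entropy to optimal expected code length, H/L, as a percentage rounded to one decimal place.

98.6%

Entropy H = −Σ p log₂ p ≈ 2.5132 bits.
Huffman merges: 11/100+3/25→23/100; 3/25+1/5→8/25; 1/5+23/100→43/100; 1/4+8/25→57/100; 43/100+57/100→1. L = 51/20 ≈ 2.5500.
Efficiency = H/L = 2.5132/2.5500 = 98.6%.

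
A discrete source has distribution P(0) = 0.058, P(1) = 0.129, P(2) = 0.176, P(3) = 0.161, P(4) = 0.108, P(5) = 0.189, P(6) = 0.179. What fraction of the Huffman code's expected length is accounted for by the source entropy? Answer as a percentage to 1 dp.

Entropy H = −Σ p log₂ p ≈ 2.7300 bits.
Huffman merges: 29/500+27/250→83/500; 129/1000+161/1000→29/100; 83/500+22/125→171/500; 179/1000+189/1000→46/125; 29/100+171/500→79/125; 46/125+79/125→1. L = 1399/500 ≈ 2.7980.
Efficiency = H/L = 2.7300/2.7980 = 97.6%.

97.6%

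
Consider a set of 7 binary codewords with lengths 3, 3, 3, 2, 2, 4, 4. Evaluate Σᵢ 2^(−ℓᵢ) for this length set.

With common denominator 2^4 = 16: Σ 2^(−ℓᵢ) = 2/16 + 2/16 + 2/16 + 4/16 + 4/16 + 1/16 + 1/16 = 16/16 = 1.

1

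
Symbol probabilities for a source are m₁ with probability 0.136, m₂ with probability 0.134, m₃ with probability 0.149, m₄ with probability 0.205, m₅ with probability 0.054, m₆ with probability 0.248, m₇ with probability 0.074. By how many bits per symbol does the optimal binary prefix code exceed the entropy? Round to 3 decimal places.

0.013 bits

Entropy H = −Σ p log₂ p ≈ 2.6622 bits.
Huffman merges: 27/500+37/500→16/125; 16/125+67/500→131/500; 17/125+149/1000→57/200; 41/200+31/125→453/1000; 131/500+57/200→547/1000; 453/1000+547/1000→1. L = 107/40 ≈ 2.6750.
L − H = 2.6750 − 2.6622 = 0.013 bits.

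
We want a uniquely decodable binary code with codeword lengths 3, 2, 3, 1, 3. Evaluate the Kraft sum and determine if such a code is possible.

With common denominator 2^3 = 8: Σ 2^(−ℓᵢ) = 1/8 + 2/8 + 1/8 + 4/8 + 1/8 = 9/8 = 1.125.
Kraft's inequality requires Σ ≤ 1; here Σ = 1.125 > 1, so no such prefix code exists.

1.125; no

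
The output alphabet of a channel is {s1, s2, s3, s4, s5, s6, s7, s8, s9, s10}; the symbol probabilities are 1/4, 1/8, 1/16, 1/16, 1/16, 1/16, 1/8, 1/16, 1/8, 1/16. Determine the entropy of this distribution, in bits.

Each probability is a power of 1/2, so log₂(1/p) is an integer.
H = Σ p·log₂(1/p) = 1/4·2 + 1/8·3 + 1/16·4 + 1/16·4 + 1/16·4 + 1/16·4 + 1/8·3 + 1/16·4 + 1/8·3 + 1/16·4 = 3.125 bits.

3.125 bits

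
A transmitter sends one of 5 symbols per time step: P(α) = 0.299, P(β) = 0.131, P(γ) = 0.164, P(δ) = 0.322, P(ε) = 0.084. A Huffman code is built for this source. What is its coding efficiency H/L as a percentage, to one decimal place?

97.5%

Entropy H = −Σ p log₂ p ≈ 2.1593 bits.
Huffman merges: 21/250+131/1000→43/200; 41/250+43/200→379/1000; 299/1000+161/500→621/1000; 379/1000+621/1000→1. L = 443/200 ≈ 2.2150.
Efficiency = H/L = 2.1593/2.2150 = 97.5%.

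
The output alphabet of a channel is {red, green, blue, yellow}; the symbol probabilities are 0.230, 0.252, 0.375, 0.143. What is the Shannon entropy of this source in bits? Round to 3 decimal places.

1.921 bits

H = −Σ pᵢ log₂ pᵢ.
−0.230·log₂(0.230) = 0.4877
−0.252·log₂(0.252) = 0.5011
−0.375·log₂(0.375) = 0.5306
−0.143·log₂(0.143) = 0.4012
Sum ≈ 1.9207 → 1.921 bits.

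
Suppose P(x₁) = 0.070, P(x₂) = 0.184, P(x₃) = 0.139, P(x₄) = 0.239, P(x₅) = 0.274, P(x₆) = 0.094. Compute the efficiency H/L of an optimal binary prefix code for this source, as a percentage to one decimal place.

98.9%

Entropy H = −Σ p log₂ p ≈ 2.4396 bits.
Huffman merges: 7/100+47/500→41/250; 139/1000+41/250→303/1000; 23/125+239/1000→423/1000; 137/500+303/1000→577/1000; 423/1000+577/1000→1. L = 2467/1000 ≈ 2.4670.
Efficiency = H/L = 2.4396/2.4670 = 98.9%.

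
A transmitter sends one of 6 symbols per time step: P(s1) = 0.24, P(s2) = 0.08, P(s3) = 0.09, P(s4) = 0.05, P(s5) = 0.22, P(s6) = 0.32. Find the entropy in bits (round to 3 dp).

2.321 bits

H = −Σ pᵢ log₂ pᵢ.
−0.24·log₂(0.24) = 0.4941
−0.08·log₂(0.08) = 0.2915
−0.09·log₂(0.09) = 0.3127
−0.05·log₂(0.05) = 0.2161
−0.22·log₂(0.22) = 0.4806
−0.32·log₂(0.32) = 0.5260
Sum ≈ 2.3210 → 2.321 bits.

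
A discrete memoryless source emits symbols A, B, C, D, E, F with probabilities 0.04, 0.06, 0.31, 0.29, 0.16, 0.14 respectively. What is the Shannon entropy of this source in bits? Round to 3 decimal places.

H = −Σ pᵢ log₂ pᵢ.
−0.04·log₂(0.04) = 0.1858
−0.06·log₂(0.06) = 0.2435
−0.31·log₂(0.31) = 0.5238
−0.29·log₂(0.29) = 0.5179
−0.16·log₂(0.16) = 0.4230
−0.14·log₂(0.14) = 0.3971
Sum ≈ 2.2911 → 2.291 bits.

2.291 bits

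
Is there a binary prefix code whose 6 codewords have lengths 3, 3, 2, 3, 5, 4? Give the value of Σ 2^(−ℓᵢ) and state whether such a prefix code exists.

With common denominator 2^5 = 32: Σ 2^(−ℓᵢ) = 4/32 + 4/32 + 8/32 + 4/32 + 1/32 + 2/32 = 23/32 = 0.71875.
Kraft's inequality requires Σ ≤ 1; here Σ = 0.71875 ≤ 1, so such a prefix code exists.

0.71875; yes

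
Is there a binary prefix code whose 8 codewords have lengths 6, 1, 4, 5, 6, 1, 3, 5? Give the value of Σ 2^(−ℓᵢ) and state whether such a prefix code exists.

With common denominator 2^6 = 64: Σ 2^(−ℓᵢ) = 1/64 + 32/64 + 4/64 + 2/64 + 1/64 + 32/64 + 8/64 + 2/64 = 82/64 = 1.28125.
Kraft's inequality requires Σ ≤ 1; here Σ = 1.28125 > 1, so no such prefix code exists.

1.28125; no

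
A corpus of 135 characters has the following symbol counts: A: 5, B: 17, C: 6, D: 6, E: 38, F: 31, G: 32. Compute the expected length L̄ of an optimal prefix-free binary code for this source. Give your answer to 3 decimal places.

2.459 bits/symbol

Probabilities are the counts divided by 135.
Repeatedly combine the two least-probable nodes; the expected code length is the sum of the merged weights.
merge 1/27 + 2/45 → 11/135
merge 2/45 + 11/135 → 17/135
merge 17/135 + 17/135 → 34/135
merge 31/135 + 32/135 → 7/15
merge 34/135 + 38/135 → 8/15
merge 7/15 + 8/15 → 1
L = 11/135 + 17/135 + 34/135 + 7/15 + 8/15 + 1 = 332/135 ≈ 2.459 bits/symbol.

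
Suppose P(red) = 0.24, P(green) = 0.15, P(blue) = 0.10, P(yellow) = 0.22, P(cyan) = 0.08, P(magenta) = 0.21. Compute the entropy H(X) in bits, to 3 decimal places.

H = −Σ pᵢ log₂ pᵢ.
−0.24·log₂(0.24) = 0.4941
−0.15·log₂(0.15) = 0.4105
−0.10·log₂(0.10) = 0.3322
−0.22·log₂(0.22) = 0.4806
−0.08·log₂(0.08) = 0.2915
−0.21·log₂(0.21) = 0.4728
Sum ≈ 2.4818 → 2.482 bits.

2.482 bits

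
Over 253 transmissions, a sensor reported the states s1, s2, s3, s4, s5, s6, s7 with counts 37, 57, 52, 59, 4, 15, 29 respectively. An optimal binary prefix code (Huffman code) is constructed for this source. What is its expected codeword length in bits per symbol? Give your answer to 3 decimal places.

Probabilities are the counts divided by 253.
Repeatedly combine the two least-probable nodes; the expected code length is the sum of the merged weights.
merge 4/253 + 15/253 → 19/253
merge 19/253 + 29/253 → 48/253
merge 37/253 + 48/253 → 85/253
merge 52/253 + 57/253 → 109/253
merge 59/253 + 85/253 → 144/253
merge 109/253 + 144/253 → 1
L = 19/253 + 48/253 + 85/253 + 109/253 + 144/253 + 1 = 658/253 ≈ 2.601 bits/symbol.

2.601 bits/symbol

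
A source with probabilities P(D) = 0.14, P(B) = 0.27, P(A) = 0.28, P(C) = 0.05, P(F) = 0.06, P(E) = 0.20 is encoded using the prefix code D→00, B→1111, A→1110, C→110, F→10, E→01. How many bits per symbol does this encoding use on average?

L̄ = Σ pᵢ·ℓᵢ = 0.14·2 + 0.27·4 + 0.28·4 + 0.05·3 + 0.06·2 + 0.20·2 = 3.15 bits/symbol.

3.15 bits/symbol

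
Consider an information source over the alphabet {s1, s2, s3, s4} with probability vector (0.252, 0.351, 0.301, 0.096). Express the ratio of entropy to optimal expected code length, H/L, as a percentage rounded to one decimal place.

Entropy H = −Σ p log₂ p ≈ 1.8772 bits.
Huffman merges: 12/125+63/250→87/250; 301/1000+87/250→649/1000; 351/1000+649/1000→1. L = 1997/1000 ≈ 1.9970.
Efficiency = H/L = 1.8772/1.9970 = 94.0%.

94.0%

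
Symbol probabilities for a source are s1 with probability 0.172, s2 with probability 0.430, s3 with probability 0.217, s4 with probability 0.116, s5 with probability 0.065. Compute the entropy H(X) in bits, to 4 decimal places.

H = −Σ pᵢ log₂ pᵢ.
−0.172·log₂(0.172) = 0.4368
−0.430·log₂(0.430) = 0.5236
−0.217·log₂(0.217) = 0.4783
−0.116·log₂(0.116) = 0.3605
−0.065·log₂(0.065) = 0.2563
Sum ≈ 2.0555 → 2.0555 bits.

2.0555 bits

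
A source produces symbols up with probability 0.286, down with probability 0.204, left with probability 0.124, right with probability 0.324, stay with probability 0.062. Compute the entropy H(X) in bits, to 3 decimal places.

2.133 bits

H = −Σ pᵢ log₂ pᵢ.
−0.286·log₂(0.286) = 0.5165
−0.204·log₂(0.204) = 0.4678
−0.124·log₂(0.124) = 0.3734
−0.324·log₂(0.324) = 0.5268
−0.062·log₂(0.062) = 0.2487
Sum ≈ 2.1333 → 2.133 bits.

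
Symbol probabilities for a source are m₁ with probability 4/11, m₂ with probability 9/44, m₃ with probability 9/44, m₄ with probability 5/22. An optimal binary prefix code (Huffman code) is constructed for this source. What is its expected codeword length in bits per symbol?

2 bits/symbol

Repeatedly combine the two least-probable nodes; the expected code length is the sum of the merged weights.
merge 9/44 + 9/44 → 9/22
merge 5/22 + 4/11 → 13/22
merge 9/22 + 13/22 → 1
L = 9/22 + 13/22 + 1 = 2 bits/symbol.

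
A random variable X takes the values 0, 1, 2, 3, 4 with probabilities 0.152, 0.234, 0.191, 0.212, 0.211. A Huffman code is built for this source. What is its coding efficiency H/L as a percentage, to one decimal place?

98.5%

Entropy H = −Σ p log₂ p ≈ 2.3077 bits.
Huffman merges: 19/125+191/1000→343/1000; 211/1000+53/250→423/1000; 117/500+343/1000→577/1000; 423/1000+577/1000→1. L = 2343/1000 ≈ 2.3430.
Efficiency = H/L = 2.3077/2.3430 = 98.5%.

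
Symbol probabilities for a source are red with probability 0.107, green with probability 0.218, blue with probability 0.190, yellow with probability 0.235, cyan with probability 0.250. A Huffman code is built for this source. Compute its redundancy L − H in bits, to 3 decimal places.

0.027 bits

Entropy H = −Σ p log₂ p ≈ 2.2703 bits.
Huffman merges: 107/1000+19/100→297/1000; 109/500+47/200→453/1000; 1/4+297/1000→547/1000; 453/1000+547/1000→1. L = 2297/1000 ≈ 2.2970.
L − H = 2.2970 − 2.2703 = 0.027 bits.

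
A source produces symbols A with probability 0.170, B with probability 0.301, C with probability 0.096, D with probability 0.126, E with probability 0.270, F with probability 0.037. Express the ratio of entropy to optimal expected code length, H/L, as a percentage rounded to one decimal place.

Entropy H = −Σ p log₂ p ≈ 2.3431 bits.
Huffman merges: 37/1000+12/125→133/1000; 63/500+133/1000→259/1000; 17/100+259/1000→429/1000; 27/100+301/1000→571/1000; 429/1000+571/1000→1. L = 299/125 ≈ 2.3920.
Efficiency = H/L = 2.3431/2.3920 = 98.0%.

98.0%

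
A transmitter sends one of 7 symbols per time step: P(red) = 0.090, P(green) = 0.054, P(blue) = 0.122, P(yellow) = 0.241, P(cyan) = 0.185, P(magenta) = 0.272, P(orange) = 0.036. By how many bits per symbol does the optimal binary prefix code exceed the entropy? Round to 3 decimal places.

Entropy H = −Σ p log₂ p ≈ 2.5390 bits.
Huffman merges: 9/250+27/500→9/100; 9/100+9/100→9/50; 61/500+9/50→151/500; 37/200+241/1000→213/500; 34/125+151/500→287/500; 213/500+287/500→1. L = 643/250 ≈ 2.5720.
L − H = 2.5720 − 2.5390 = 0.033 bits.

0.033 bits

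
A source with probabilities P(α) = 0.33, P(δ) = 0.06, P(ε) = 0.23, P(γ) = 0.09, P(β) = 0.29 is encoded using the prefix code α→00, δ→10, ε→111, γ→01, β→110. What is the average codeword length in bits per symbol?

L̄ = Σ pᵢ·ℓᵢ = 0.33·2 + 0.06·2 + 0.23·3 + 0.09·2 + 0.29·3 = 2.52 bits/symbol.

2.52 bits/symbol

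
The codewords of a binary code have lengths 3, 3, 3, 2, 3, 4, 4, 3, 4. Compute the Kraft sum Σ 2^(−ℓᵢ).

With common denominator 2^4 = 16: Σ 2^(−ℓᵢ) = 2/16 + 2/16 + 2/16 + 4/16 + 2/16 + 1/16 + 1/16 + 2/16 + 1/16 = 17/16 = 1.0625.

1.0625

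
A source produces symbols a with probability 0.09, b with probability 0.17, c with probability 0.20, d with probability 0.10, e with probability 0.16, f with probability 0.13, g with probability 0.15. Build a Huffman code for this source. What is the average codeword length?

2.8 bits/symbol

Repeatedly combine the two least-probable nodes; the expected code length is the sum of the merged weights.
merge 9/100 + 1/10 → 19/100
merge 13/100 + 3/20 → 7/25
merge 4/25 + 17/100 → 33/100
merge 19/100 + 1/5 → 39/100
merge 7/25 + 33/100 → 61/100
merge 39/100 + 61/100 → 1
L = 19/100 + 7/25 + 33/100 + 39/100 + 61/100 + 1 = 14/5 = 2.8 bits/symbol.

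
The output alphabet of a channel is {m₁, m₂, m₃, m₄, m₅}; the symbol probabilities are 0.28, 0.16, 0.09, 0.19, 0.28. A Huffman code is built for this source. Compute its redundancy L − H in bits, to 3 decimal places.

Entropy H = −Σ p log₂ p ≈ 2.2193 bits.
Huffman merges: 9/100+4/25→1/4; 19/100+1/4→11/25; 7/25+7/25→14/25; 11/25+14/25→1. L = 9/4 ≈ 2.2500.
L − H = 2.2500 − 2.2193 = 0.031 bits.

0.031 bits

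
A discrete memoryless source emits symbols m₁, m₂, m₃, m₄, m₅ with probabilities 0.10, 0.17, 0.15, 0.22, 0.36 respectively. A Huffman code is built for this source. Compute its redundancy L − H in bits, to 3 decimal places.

0.061 bits

Entropy H = −Σ p log₂ p ≈ 2.1885 bits.
Huffman merges: 1/10+3/20→1/4; 17/100+11/50→39/100; 1/4+9/25→61/100; 39/100+61/100→1. L = 9/4 ≈ 2.2500.
L − H = 2.2500 − 2.1885 = 0.061 bits.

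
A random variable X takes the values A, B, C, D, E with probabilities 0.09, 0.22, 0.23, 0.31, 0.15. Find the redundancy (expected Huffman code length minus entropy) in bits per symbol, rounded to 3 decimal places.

0.025 bits

Entropy H = −Σ p log₂ p ≈ 2.2152 bits.
Huffman merges: 9/100+3/20→6/25; 11/50+23/100→9/20; 6/25+31/100→11/20; 9/20+11/20→1. L = 56/25 ≈ 2.2400.
L − H = 2.2400 − 2.2152 = 0.025 bits.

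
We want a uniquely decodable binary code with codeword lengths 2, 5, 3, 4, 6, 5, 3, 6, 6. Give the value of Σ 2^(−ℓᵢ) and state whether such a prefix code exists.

With common denominator 2^6 = 64: Σ 2^(−ℓᵢ) = 16/64 + 2/64 + 8/64 + 4/64 + 1/64 + 2/64 + 8/64 + 1/64 + 1/64 = 43/64 = 0.671875.
Kraft's inequality requires Σ ≤ 1; here Σ = 0.671875 ≤ 1, so such a prefix code exists.

0.671875; yes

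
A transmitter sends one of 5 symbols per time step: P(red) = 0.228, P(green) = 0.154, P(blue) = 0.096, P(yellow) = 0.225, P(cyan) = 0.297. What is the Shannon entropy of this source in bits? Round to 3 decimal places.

H = −Σ pᵢ log₂ pᵢ.
−0.228·log₂(0.228) = 0.4863
−0.154·log₂(0.154) = 0.4156
−0.096·log₂(0.096) = 0.3246
−0.225·log₂(0.225) = 0.4842
−0.297·log₂(0.297) = 0.5202
Sum ≈ 2.2309 → 2.231 bits.

2.231 bits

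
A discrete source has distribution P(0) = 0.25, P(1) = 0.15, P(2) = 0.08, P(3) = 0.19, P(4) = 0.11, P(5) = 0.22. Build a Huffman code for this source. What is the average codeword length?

Repeatedly combine the two least-probable nodes; the expected code length is the sum of the merged weights.
merge 2/25 + 11/100 → 19/100
merge 3/20 + 19/100 → 17/50
merge 19/100 + 11/50 → 41/100
merge 1/4 + 17/50 → 59/100
merge 41/100 + 59/100 → 1
L = 19/100 + 17/50 + 41/100 + 59/100 + 1 = 253/100 = 2.53 bits/symbol.

2.53 bits/symbol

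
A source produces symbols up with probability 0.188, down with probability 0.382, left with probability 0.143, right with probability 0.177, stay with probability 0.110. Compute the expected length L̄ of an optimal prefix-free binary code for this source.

2.236 bits/symbol

Repeatedly combine the two least-probable nodes; the expected code length is the sum of the merged weights.
merge 11/100 + 143/1000 → 253/1000
merge 177/1000 + 47/250 → 73/200
merge 253/1000 + 73/200 → 309/500
merge 191/500 + 309/500 → 1
L = 253/1000 + 73/200 + 309/500 + 1 = 559/250 = 2.236 bits/symbol.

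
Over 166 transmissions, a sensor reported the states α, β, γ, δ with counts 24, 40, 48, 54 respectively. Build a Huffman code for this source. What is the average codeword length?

2 bits/symbol

Probabilities are the counts divided by 166.
Repeatedly combine the two least-probable nodes; the expected code length is the sum of the merged weights.
merge 12/83 + 20/83 → 32/83
merge 24/83 + 27/83 → 51/83
merge 32/83 + 51/83 → 1
L = 32/83 + 51/83 + 1 = 2 bits/symbol.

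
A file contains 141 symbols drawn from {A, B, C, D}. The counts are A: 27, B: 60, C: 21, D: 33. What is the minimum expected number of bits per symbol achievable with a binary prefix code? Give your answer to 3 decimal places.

1.915 bits/symbol

Probabilities are the counts divided by 141.
Repeatedly combine the two least-probable nodes; the expected code length is the sum of the merged weights.
merge 7/47 + 9/47 → 16/47
merge 11/47 + 16/47 → 27/47
merge 20/47 + 27/47 → 1
L = 16/47 + 27/47 + 1 = 90/47 ≈ 1.915 bits/symbol.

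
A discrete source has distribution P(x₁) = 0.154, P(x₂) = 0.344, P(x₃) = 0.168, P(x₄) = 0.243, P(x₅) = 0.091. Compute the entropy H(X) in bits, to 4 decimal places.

H = −Σ pᵢ log₂ pᵢ.
−0.154·log₂(0.154) = 0.4156
−0.344·log₂(0.344) = 0.5296
−0.168·log₂(0.168) = 0.4323
−0.243·log₂(0.243) = 0.4960
−0.091·log₂(0.091) = 0.3147
Sum ≈ 2.1882 → 2.1882 bits.

2.1882 bits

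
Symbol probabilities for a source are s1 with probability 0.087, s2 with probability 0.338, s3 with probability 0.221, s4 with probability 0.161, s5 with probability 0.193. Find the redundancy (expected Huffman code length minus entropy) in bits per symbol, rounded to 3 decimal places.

0.049 bits

Entropy H = −Σ p log₂ p ≈ 2.1990 bits.
Huffman merges: 87/1000+161/1000→31/125; 193/1000+221/1000→207/500; 31/125+169/500→293/500; 207/500+293/500→1. L = 281/125 ≈ 2.2480.
L − H = 2.2480 − 2.1990 = 0.049 bits.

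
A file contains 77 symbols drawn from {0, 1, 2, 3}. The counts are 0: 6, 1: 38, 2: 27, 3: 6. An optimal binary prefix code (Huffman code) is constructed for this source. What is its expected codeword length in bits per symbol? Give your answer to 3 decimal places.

Probabilities are the counts divided by 77.
Repeatedly combine the two least-probable nodes; the expected code length is the sum of the merged weights.
merge 6/77 + 6/77 → 12/77
merge 12/77 + 27/77 → 39/77
merge 38/77 + 39/77 → 1
L = 12/77 + 39/77 + 1 = 128/77 ≈ 1.662 bits/symbol.

1.662 bits/symbol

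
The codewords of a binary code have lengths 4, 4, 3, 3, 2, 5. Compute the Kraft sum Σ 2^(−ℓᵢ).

0.65625

With common denominator 2^5 = 32: Σ 2^(−ℓᵢ) = 2/32 + 2/32 + 4/32 + 4/32 + 8/32 + 1/32 = 21/32 = 0.65625.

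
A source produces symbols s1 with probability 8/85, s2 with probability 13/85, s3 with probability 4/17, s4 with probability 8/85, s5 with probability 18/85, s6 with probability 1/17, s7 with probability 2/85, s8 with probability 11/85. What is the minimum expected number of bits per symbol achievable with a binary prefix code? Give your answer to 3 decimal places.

2.812 bits/symbol

Repeatedly combine the two least-probable nodes; the expected code length is the sum of the merged weights.
merge 2/85 + 1/17 → 7/85
merge 7/85 + 8/85 → 3/17
merge 8/85 + 11/85 → 19/85
merge 13/85 + 3/17 → 28/85
merge 18/85 + 19/85 → 37/85
merge 4/17 + 28/85 → 48/85
merge 37/85 + 48/85 → 1
L = 7/85 + 3/17 + 19/85 + 28/85 + 37/85 + 48/85 + 1 = 239/85 ≈ 2.812 bits/symbol.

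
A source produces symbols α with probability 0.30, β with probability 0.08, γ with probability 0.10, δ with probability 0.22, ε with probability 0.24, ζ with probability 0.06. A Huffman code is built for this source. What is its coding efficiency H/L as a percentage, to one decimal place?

Entropy H = −Σ p log₂ p ≈ 2.3630 bits.
Huffman merges: 3/50+2/25→7/50; 1/10+7/50→6/25; 11/50+6/25→23/50; 6/25+3/10→27/50; 23/50+27/50→1. L = 119/50 ≈ 2.3800.
Efficiency = H/L = 2.3630/2.3800 = 99.3%.

99.3%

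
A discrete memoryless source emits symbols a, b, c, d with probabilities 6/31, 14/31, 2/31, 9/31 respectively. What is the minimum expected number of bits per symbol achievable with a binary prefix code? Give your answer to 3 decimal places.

Repeatedly combine the two least-probable nodes; the expected code length is the sum of the merged weights.
merge 2/31 + 6/31 → 8/31
merge 8/31 + 9/31 → 17/31
merge 14/31 + 17/31 → 1
L = 8/31 + 17/31 + 1 = 56/31 ≈ 1.806 bits/symbol.

1.806 bits/symbol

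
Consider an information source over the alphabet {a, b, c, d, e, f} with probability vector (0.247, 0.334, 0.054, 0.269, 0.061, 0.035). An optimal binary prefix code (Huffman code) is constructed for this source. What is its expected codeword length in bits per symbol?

2.239 bits/symbol

Repeatedly combine the two least-probable nodes; the expected code length is the sum of the merged weights.
merge 7/200 + 27/500 → 89/1000
merge 61/1000 + 89/1000 → 3/20
merge 3/20 + 247/1000 → 397/1000
merge 269/1000 + 167/500 → 603/1000
merge 397/1000 + 603/1000 → 1
L = 89/1000 + 3/20 + 397/1000 + 603/1000 + 1 = 2239/1000 = 2.239 bits/symbol.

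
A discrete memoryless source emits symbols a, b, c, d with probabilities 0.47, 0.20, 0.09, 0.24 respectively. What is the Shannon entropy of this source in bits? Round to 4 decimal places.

1.7831 bits

H = −Σ pᵢ log₂ pᵢ.
−0.47·log₂(0.47) = 0.5120
−0.20·log₂(0.20) = 0.4644
−0.09·log₂(0.09) = 0.3127
−0.24·log₂(0.24) = 0.4941
Sum ≈ 1.7831 → 1.7831 bits.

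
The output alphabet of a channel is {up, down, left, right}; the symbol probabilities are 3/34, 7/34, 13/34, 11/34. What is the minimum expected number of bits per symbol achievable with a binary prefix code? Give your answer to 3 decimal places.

1.912 bits/symbol

Repeatedly combine the two least-probable nodes; the expected code length is the sum of the merged weights.
merge 3/34 + 7/34 → 5/17
merge 5/17 + 11/34 → 21/34
merge 13/34 + 21/34 → 1
L = 5/17 + 21/34 + 1 = 65/34 ≈ 1.912 bits/symbol.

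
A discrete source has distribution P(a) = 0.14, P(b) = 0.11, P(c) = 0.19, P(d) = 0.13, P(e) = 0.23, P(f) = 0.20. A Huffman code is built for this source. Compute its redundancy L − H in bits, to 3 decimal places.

0.033 bits

Entropy H = −Σ p log₂ p ≈ 2.5373 bits.
Huffman merges: 11/100+13/100→6/25; 7/50+19/100→33/100; 1/5+23/100→43/100; 6/25+33/100→57/100; 43/100+57/100→1. L = 257/100 ≈ 2.5700.
L − H = 2.5700 − 2.5373 = 0.033 bits.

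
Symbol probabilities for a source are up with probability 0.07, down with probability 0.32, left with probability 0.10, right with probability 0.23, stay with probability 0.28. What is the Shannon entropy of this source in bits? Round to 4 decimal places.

2.1287 bits

H = −Σ pᵢ log₂ pᵢ.
−0.07·log₂(0.07) = 0.2686
−0.32·log₂(0.32) = 0.5260
−0.10·log₂(0.10) = 0.3322
−0.23·log₂(0.23) = 0.4877
−0.28·log₂(0.28) = 0.5142
Sum ≈ 2.1287 → 2.1287 bits.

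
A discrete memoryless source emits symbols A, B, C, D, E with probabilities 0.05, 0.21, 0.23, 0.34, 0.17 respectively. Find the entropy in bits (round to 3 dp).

2.140 bits

H = −Σ pᵢ log₂ pᵢ.
−0.05·log₂(0.05) = 0.2161
−0.21·log₂(0.21) = 0.4728
−0.23·log₂(0.23) = 0.4877
−0.34·log₂(0.34) = 0.5292
−0.17·log₂(0.17) = 0.4346
Sum ≈ 2.1403 → 2.140 bits.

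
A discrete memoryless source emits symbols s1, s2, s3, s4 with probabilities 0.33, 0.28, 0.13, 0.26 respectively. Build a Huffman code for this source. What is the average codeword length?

Repeatedly combine the two least-probable nodes; the expected code length is the sum of the merged weights.
merge 13/100 + 13/50 → 39/100
merge 7/25 + 33/100 → 61/100
merge 39/100 + 61/100 → 1
L = 39/100 + 61/100 + 1 = 2 bits/symbol.

2 bits/symbol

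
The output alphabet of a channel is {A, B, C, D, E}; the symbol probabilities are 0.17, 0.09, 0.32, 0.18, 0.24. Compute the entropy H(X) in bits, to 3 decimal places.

2.213 bits

H = −Σ pᵢ log₂ pᵢ.
−0.17·log₂(0.17) = 0.4346
−0.09·log₂(0.09) = 0.3127
−0.32·log₂(0.32) = 0.5260
−0.18·log₂(0.18) = 0.4453
−0.24·log₂(0.24) = 0.4941
Sum ≈ 2.2127 → 2.213 bits.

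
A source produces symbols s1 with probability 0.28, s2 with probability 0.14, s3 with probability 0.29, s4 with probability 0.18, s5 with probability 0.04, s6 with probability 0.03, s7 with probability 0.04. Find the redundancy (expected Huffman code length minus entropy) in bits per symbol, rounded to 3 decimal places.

0.032 bits

Entropy H = −Σ p log₂ p ≈ 2.3978 bits.
Huffman merges: 3/100+1/25→7/100; 1/25+7/100→11/100; 11/100+7/50→1/4; 9/50+1/4→43/100; 7/25+29/100→57/100; 43/100+57/100→1. L = 243/100 ≈ 2.4300.
L − H = 2.4300 − 2.3978 = 0.032 bits.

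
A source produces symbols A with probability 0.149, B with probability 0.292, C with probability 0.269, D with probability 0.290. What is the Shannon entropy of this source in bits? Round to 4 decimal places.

1.9553 bits

H = −Σ pᵢ log₂ pᵢ.
−0.149·log₂(0.149) = 0.4092
−0.292·log₂(0.292) = 0.5186
−0.269·log₂(0.269) = 0.5096
−0.290·log₂(0.290) = 0.5179
Sum ≈ 1.9553 → 1.9553 bits.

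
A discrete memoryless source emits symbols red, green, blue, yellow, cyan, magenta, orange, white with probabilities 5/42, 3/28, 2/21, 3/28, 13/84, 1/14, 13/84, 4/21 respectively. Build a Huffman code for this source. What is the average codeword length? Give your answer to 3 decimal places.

Repeatedly combine the two least-probable nodes; the expected code length is the sum of the merged weights.
merge 1/14 + 2/21 → 1/6
merge 3/28 + 3/28 → 3/14
merge 5/42 + 13/84 → 23/84
merge 13/84 + 1/6 → 9/28
merge 4/21 + 3/14 → 17/42
merge 23/84 + 9/28 → 25/42
merge 17/42 + 25/42 → 1
L = 1/6 + 3/14 + 23/84 + 9/28 + 17/42 + 25/42 + 1 = 125/42 ≈ 2.976 bits/symbol.

2.976 bits/symbol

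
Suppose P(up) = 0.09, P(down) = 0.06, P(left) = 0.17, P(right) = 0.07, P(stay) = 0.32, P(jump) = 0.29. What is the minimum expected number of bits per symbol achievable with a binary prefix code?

2.35 bits/symbol

Repeatedly combine the two least-probable nodes; the expected code length is the sum of the merged weights.
merge 3/50 + 7/100 → 13/100
merge 9/100 + 13/100 → 11/50
merge 17/100 + 11/50 → 39/100
merge 29/100 + 8/25 → 61/100
merge 39/100 + 61/100 → 1
L = 13/100 + 11/50 + 39/100 + 61/100 + 1 = 47/20 = 2.35 bits/symbol.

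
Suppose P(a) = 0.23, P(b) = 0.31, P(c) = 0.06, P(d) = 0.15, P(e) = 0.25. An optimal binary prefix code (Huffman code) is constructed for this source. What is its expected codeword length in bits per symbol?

Repeatedly combine the two least-probable nodes; the expected code length is the sum of the merged weights.
merge 3/50 + 3/20 → 21/100
merge 21/100 + 23/100 → 11/25
merge 1/4 + 31/100 → 14/25
merge 11/25 + 14/25 → 1
L = 21/100 + 11/25 + 14/25 + 1 = 221/100 = 2.21 bits/symbol.

2.21 bits/symbol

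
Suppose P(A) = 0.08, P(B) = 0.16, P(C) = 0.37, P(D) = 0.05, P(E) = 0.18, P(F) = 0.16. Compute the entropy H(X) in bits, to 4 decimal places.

2.3297 bits

H = −Σ pᵢ log₂ pᵢ.
−0.08·log₂(0.08) = 0.2915
−0.16·log₂(0.16) = 0.4230
−0.37·log₂(0.37) = 0.5307
−0.05·log₂(0.05) = 0.2161
−0.18·log₂(0.18) = 0.4453
−0.16·log₂(0.16) = 0.4230
Sum ≈ 2.3297 → 2.3297 bits.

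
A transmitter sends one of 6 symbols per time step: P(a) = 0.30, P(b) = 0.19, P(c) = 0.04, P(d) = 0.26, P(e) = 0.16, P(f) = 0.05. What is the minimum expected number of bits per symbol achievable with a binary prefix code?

2.34 bits/symbol

Repeatedly combine the two least-probable nodes; the expected code length is the sum of the merged weights.
merge 1/25 + 1/20 → 9/100
merge 9/100 + 4/25 → 1/4
merge 19/100 + 1/4 → 11/25
merge 13/50 + 3/10 → 14/25
merge 11/25 + 14/25 → 1
L = 9/100 + 1/4 + 11/25 + 14/25 + 1 = 117/50 = 2.34 bits/symbol.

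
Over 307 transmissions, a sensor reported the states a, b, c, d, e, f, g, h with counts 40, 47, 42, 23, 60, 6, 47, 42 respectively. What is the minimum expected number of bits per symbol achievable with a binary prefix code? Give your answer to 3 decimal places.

Probabilities are the counts divided by 307.
Repeatedly combine the two least-probable nodes; the expected code length is the sum of the merged weights.
merge 6/307 + 23/307 → 29/307
merge 29/307 + 40/307 → 69/307
merge 42/307 + 42/307 → 84/307
merge 47/307 + 47/307 → 94/307
merge 60/307 + 69/307 → 129/307
merge 84/307 + 94/307 → 178/307
merge 129/307 + 178/307 → 1
L = 29/307 + 69/307 + 84/307 + 94/307 + 129/307 + 178/307 + 1 = 890/307 ≈ 2.899 bits/symbol.

2.899 bits/symbol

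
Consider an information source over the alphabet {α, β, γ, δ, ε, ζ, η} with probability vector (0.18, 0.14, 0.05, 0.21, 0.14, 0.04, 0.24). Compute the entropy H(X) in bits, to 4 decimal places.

2.6083 bits

H = −Σ pᵢ log₂ pᵢ.
−0.18·log₂(0.18) = 0.4453
−0.14·log₂(0.14) = 0.3971
−0.05·log₂(0.05) = 0.2161
−0.21·log₂(0.21) = 0.4728
−0.14·log₂(0.14) = 0.3971
−0.04·log₂(0.04) = 0.1858
−0.24·log₂(0.24) = 0.4941
Sum ≈ 2.6083 → 2.6083 bits.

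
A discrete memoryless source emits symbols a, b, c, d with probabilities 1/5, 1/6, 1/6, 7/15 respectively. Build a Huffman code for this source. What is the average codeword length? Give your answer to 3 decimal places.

Repeatedly combine the two least-probable nodes; the expected code length is the sum of the merged weights.
merge 1/6 + 1/6 → 1/3
merge 1/5 + 1/3 → 8/15
merge 7/15 + 8/15 → 1
L = 1/3 + 8/15 + 1 = 28/15 ≈ 1.867 bits/symbol.

1.867 bits/symbol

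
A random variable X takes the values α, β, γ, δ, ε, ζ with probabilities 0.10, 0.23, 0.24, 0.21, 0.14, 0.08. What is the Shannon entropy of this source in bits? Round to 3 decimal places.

H = −Σ pᵢ log₂ pᵢ.
−0.10·log₂(0.10) = 0.3322
−0.23·log₂(0.23) = 0.4877
−0.24·log₂(0.24) = 0.4941
−0.21·log₂(0.21) = 0.4728
−0.14·log₂(0.14) = 0.3971
−0.08·log₂(0.08) = 0.2915
Sum ≈ 2.4754 → 2.475 bits.

2.475 bits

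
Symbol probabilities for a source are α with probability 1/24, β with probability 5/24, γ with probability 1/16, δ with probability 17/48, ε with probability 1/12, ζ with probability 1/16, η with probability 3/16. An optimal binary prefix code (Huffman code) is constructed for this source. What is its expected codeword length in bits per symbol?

Repeatedly combine the two least-probable nodes; the expected code length is the sum of the merged weights.
merge 1/24 + 1/16 → 5/48
merge 1/16 + 1/12 → 7/48
merge 5/48 + 7/48 → 1/4
merge 3/16 + 5/24 → 19/48
merge 1/4 + 17/48 → 29/48
merge 19/48 + 29/48 → 1
L = 5/48 + 7/48 + 1/4 + 19/48 + 29/48 + 1 = 5/2 = 2.5 bits/symbol.

2.5 bits/symbol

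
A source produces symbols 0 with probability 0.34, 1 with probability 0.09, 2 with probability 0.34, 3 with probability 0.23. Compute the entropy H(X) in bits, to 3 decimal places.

1.859 bits

H = −Σ pᵢ log₂ pᵢ.
−0.34·log₂(0.34) = 0.5292
−0.09·log₂(0.09) = 0.3127
−0.34·log₂(0.34) = 0.5292
−0.23·log₂(0.23) = 0.4877
Sum ≈ 1.8587 → 1.859 bits.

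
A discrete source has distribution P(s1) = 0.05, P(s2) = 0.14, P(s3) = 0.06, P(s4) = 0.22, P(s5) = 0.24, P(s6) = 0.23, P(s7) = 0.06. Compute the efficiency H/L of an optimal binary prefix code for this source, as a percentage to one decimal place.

98.9%

Entropy H = −Σ p log₂ p ≈ 2.5626 bits.
Huffman merges: 1/20+3/50→11/100; 3/50+11/100→17/100; 7/50+17/100→31/100; 11/50+23/100→9/20; 6/25+31/100→11/20; 9/20+11/20→1. L = 259/100 ≈ 2.5900.
Efficiency = H/L = 2.5626/2.5900 = 98.9%.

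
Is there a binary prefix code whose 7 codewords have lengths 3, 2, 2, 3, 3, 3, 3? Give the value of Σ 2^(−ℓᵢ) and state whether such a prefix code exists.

1.125; no

With common denominator 2^3 = 8: Σ 2^(−ℓᵢ) = 1/8 + 2/8 + 2/8 + 1/8 + 1/8 + 1/8 + 1/8 = 9/8 = 1.125.
Kraft's inequality requires Σ ≤ 1; here Σ = 1.125 > 1, so no such prefix code exists.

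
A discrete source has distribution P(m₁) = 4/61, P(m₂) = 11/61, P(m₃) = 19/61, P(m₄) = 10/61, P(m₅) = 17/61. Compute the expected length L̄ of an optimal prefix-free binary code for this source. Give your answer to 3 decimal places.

2.230 bits/symbol

Repeatedly combine the two least-probable nodes; the expected code length is the sum of the merged weights.
merge 4/61 + 10/61 → 14/61
merge 11/61 + 14/61 → 25/61
merge 17/61 + 19/61 → 36/61
merge 25/61 + 36/61 → 1
L = 14/61 + 25/61 + 36/61 + 1 = 136/61 ≈ 2.230 bits/symbol.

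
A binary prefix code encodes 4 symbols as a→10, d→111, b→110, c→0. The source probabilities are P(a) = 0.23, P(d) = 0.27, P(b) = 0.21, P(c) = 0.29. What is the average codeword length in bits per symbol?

2.19 bits/symbol

L̄ = Σ pᵢ·ℓᵢ = 0.23·2 + 0.27·3 + 0.21·3 + 0.29·1 = 2.19 bits/symbol.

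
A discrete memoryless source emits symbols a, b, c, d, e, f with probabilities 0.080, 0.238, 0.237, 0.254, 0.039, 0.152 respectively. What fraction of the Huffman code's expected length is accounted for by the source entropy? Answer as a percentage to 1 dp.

Entropy H = −Σ p log₂ p ≈ 2.3745 bits.
Huffman merges: 39/1000+2/25→119/1000; 119/1000+19/125→271/1000; 237/1000+119/500→19/40; 127/500+271/1000→21/40; 19/40+21/40→1. L = 239/100 ≈ 2.3900.
Efficiency = H/L = 2.3745/2.3900 = 99.4%.

99.4%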